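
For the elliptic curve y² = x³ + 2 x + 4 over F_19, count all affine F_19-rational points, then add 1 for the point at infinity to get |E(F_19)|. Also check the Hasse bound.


Affine points = {(0, 2), (0, 17), (1, 8), (1, 11), (2, 4), (2, 15), (4, 0), (5, 5), (5, 14), (6, 2), (6, 17), (7, 0), (8, 0), (10, 6), (10, 13), (13, 2), (13, 17), (16, 3), (16, 16), (17, 7), (17, 12), (18, 1), (18, 18)}; affine count = 23; |E(F_19)| = 24.

Discriminant check: Δ ∝ 4a³ + 27b² = 4·2³ + 27·4² = 4·8 + 27·16 ≡ 8 (mod 19). Nonzero ⇒ E is nonsingular.
For each x ∈ F_19, compute rhs = x³ + 2·x + 4 mod 19, then count y ∈ F_19 with y² ≡ rhs.
  x = 0: rhs = 4, matching y values: 2, 17 (2 points).
  x = 1: rhs = 7, matching y values: 8, 11 (2 points).
  x = 2: rhs = 16, matching y values: 4, 15 (2 points).
  x = 3: rhs = 18, matching y values: none (0 points).
  x = 4: rhs = 0, matching y values: 0 (1 points).
  x = 5: rhs = 6, matching y values: 5, 14 (2 points).
  x = 6: rhs = 4, matching y values: 2, 17 (2 points).
  x = 7: rhs = 0, matching y values: 0 (1 points).
  x = 8: rhs = 0, matching y values: 0 (1 points).
  x = 9: rhs = 10, matching y values: none (0 points).
  x = 10: rhs = 17, matching y values: 6, 13 (2 points).
  x = 11: rhs = 8, matching y values: none (0 points).
  x = 12: rhs = 8, matching y values: none (0 points).
  x = 13: rhs = 4, matching y values: 2, 17 (2 points).
  x = 14: rhs = 2, matching y values: none (0 points).
  x = 15: rhs = 8, matching y values: none (0 points).
  x = 16: rhs = 9, matching y values: 3, 16 (2 points).
  x = 17: rhs = 11, matching y values: 7, 12 (2 points).
  x = 18: rhs = 1, matching y values: 1, 18 (2 points).
Total affine count: 23.
Full point count |E(F_19)| = 23 + 1 = 24.
Hasse bound: |24 − (19+1)| = |4| = 4 ≤ 2√19 ≈ 8.7178 ✓.


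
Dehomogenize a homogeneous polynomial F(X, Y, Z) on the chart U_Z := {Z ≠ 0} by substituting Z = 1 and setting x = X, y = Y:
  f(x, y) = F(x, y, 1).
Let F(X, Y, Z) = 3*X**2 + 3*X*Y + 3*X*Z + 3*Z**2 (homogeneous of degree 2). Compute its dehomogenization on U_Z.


f(x, y) = 3*x**2 + 3*x*y + 3*x + 3

On U_Z we set Z = 1. Each monomial c·X^i·Y^j·Z^k in F becomes c·x^i·y^j·1^k = c·x^i·y^j.
Substituting Z = 1: F(X, Y, 1) = 3*x**2 + 3*x*y + 3*x + 3.
Note: deg(f) ≤ deg(F) = 2; strict inequality happens when F is divisible by Z (lost terms).


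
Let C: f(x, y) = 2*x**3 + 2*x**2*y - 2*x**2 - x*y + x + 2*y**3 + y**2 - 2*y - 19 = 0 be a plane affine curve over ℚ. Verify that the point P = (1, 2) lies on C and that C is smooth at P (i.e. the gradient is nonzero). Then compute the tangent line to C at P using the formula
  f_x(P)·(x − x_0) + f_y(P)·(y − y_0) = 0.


Tangent line at P: 9*x + 27*y - 63 = 0.

Step 1: f(1, 2) = 0, so P lies on C.
Step 2: partial derivatives
  f_x(x, y) = 6*x**2 + 4*x*y - 4*x - y + 1, f_y(x, y) = 2*x**2 - x + 6*y**2 + 2*y - 2.
  f_x(P) = 9, f_y(P) = 27 (gradient nonzero, so P is smooth).
Step 3: tangent line at P: 9·(x − 1) + 27·(y − 2) = 0.
Expanding: 9*x + 27*y - 63 = 0.


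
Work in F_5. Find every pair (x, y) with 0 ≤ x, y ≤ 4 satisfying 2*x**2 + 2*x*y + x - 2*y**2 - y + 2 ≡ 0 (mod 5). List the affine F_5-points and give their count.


Affine F_5-points: {(1, 0), (1, 3), (2, 2), (3, 2), (3, 3)}; count = 5.

For each of the 25 pairs (x, y) ∈ F_5², evaluate f(x, y) mod 5. Record the zeros.
  x = 0: [0↦2, 1↦4, 2↦2, 3↦1, 4↦1]  zeros at y ∈ ∅
  x = 1: [0↦0, 1↦4, 2↦4, 3↦0, 4↦2]  zeros at y ∈ {0, 3}
  x = 2: [0↦2, 1↦3, 2↦0, 3↦3, 4↦2]  zeros at y ∈ {2}
  x = 3: [0↦3, 1↦1, 2↦0, 3↦0, 4↦1]  zeros at y ∈ {2, 3}
  x = 4: [0↦3, 1↦3, 2↦4, 3↦1, 4↦4]  zeros at y ∈ ∅
Collecting zeros: affine points = {(1, 0), (1, 3), (2, 2), (3, 2), (3, 3)}.
Total count |C(F_5)_aff| = 5.


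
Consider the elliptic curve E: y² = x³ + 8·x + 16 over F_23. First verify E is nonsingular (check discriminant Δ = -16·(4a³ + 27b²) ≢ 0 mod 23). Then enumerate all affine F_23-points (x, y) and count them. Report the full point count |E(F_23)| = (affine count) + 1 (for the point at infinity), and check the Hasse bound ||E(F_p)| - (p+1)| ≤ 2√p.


Affine points = {(0, 4), (0, 19), (1, 5), (1, 18), (6, 2), (6, 21), (7, 1), (7, 22), (9, 9), (9, 14), (11, 3), (11, 20), (12, 0), (16, 10), (16, 13), (18, 9), (18, 14), (19, 9), (19, 14)}; affine count = 19; |E(F_23)| = 20.

Discriminant check: Δ ∝ 4a³ + 27b² = 4·8³ + 27·16² = 4·512 + 27·256 ≡ 13 (mod 23). Nonzero ⇒ E is nonsingular.
For each x ∈ F_23, compute rhs = x³ + 8·x + 16 mod 23, then count y ∈ F_23 with y² ≡ rhs.
  x = 0: rhs = 16, matching y values: 4, 19 (2 points).
  x = 1: rhs = 2, matching y values: 5, 18 (2 points).
  x = 2: rhs = 17, matching y values: none (0 points).
  x = 3: rhs = 21, matching y values: none (0 points).
  x = 4: rhs = 20, matching y values: none (0 points).
  x = 5: rhs = 20, matching y values: none (0 points).
  x = 6: rhs = 4, matching y values: 2, 21 (2 points).
  x = 7: rhs = 1, matching y values: 1, 22 (2 points).
  x = 8: rhs = 17, matching y values: none (0 points).
  x = 9: rhs = 12, matching y values: 9, 14 (2 points).
  x = 10: rhs = 15, matching y values: none (0 points).
  x = 11: rhs = 9, matching y values: 3, 20 (2 points).
  x = 12: rhs = 0, matching y values: 0 (1 points).
  x = 13: rhs = 17, matching y values: none (0 points).
  x = 14: rhs = 20, matching y values: none (0 points).
  x = 15: rhs = 15, matching y values: none (0 points).
  x = 16: rhs = 8, matching y values: 10, 13 (2 points).
  x = 17: rhs = 5, matching y values: none (0 points).
  x = 18: rhs = 12, matching y values: 9, 14 (2 points).
  x = 19: rhs = 12, matching y values: 9, 14 (2 points).
  x = 20: rhs = 11, matching y values: none (0 points).
  x = 21: rhs = 15, matching y values: none (0 points).
  x = 22: rhs = 7, matching y values: none (0 points).
Total affine count: 19.
Full point count |E(F_23)| = 19 + 1 = 20.
Hasse bound: |20 − (23+1)| = |-4| = 4 ≤ 2√23 ≈ 9.5917 ✓.


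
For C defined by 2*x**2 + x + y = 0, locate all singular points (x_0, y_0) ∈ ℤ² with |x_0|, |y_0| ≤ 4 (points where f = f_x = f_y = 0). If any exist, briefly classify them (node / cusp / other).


No singular points in the scanned grid; C is smooth there.

Compute partial derivatives:
  f_x = 4*x + 1.
  f_y = 1.
f_y = 1 is a nonzero constant, so f_y never vanishes: no point (x, y) can satisfy f = f_x = f_y = 0. In particular no (x, y) ∈ {−4, ..., 4}² is singular; the curve is smooth.


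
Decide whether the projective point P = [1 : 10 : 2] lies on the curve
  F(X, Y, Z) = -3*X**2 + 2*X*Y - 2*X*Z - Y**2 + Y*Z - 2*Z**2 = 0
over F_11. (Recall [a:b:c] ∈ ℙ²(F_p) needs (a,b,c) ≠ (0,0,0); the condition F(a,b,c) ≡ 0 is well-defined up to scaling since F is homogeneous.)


F(1,10,2) ≡ 2 (mod 11); P is NOT on the curve.

Evaluate F(1, 10, 2) term-by-term (mod 11).
  -3*X**2 ↦ -3·1·1·1 = -3
  2*X*Y ↦ 2·1·10·1 = 20
  -2*X*Z ↦ -2·1·1·2 = -4
  -Y**2 ↦ -1·1·100·1 = -100
  Y*Z ↦ 1·1·10·2 = 20
  -2*Z**2 ↦ -2·1·1·4 = -8
Sum: F(1, 10, 2) = (-3) + (20) + (-4) + (-100) + (20) + (-8) = -75.
Reducing mod 11: -75 ≡ 2 (mod 11).
Since F(a, b, c) ≡ 2 ≠ 0 (mod 11), P does NOT lie on the curve.


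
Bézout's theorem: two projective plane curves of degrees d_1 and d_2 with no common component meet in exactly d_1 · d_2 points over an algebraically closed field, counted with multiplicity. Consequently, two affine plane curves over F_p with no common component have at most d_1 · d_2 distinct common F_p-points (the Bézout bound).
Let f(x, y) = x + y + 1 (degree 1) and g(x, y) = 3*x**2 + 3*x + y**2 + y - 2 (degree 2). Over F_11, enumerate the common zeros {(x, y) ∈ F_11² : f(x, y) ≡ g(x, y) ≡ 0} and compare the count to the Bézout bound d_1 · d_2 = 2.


Common zeros: {(2, 8), (8, 2)}; count = 2; Bézout bound = 2.

deg(f) = 1, deg(g) = 2, so Bézout bound = 2.
Scan x ∈ F_11. For each x, list the y ∈ F_11 with f(x, y) ≡ 0 and those with g(x, y) ≡ 0 (mod 11); the common zeros in that column are the intersection.
  x = 0: f ≡ 0 at y ∈ {10}; g ≡ 0 at y ∈ {1, 9}; common: ∅.
  x = 1: f ≡ 0 at y ∈ {9}; g ≡ 0 at y ∈ ∅; common: ∅.
  x = 2: f ≡ 0 at y ∈ {8}; g ≡ 0 at y ∈ {2, 8}; common: {8}.
  x = 3: f ≡ 0 at y ∈ {7}; g ≡ 0 at y ∈ ∅; common: ∅.
  x = 4: f ≡ 0 at y ∈ {6}; g ≡ 0 at y ∈ {5}; common: ∅.
  x = 5: f ≡ 0 at y ∈ {5}; g ≡ 0 at y ∈ {0, 10}; common: ∅.
  x = 6: f ≡ 0 at y ∈ {4}; g ≡ 0 at y ∈ {5}; common: ∅.
  x = 7: f ≡ 0 at y ∈ {3}; g ≡ 0 at y ∈ ∅; common: ∅.
  x = 8: f ≡ 0 at y ∈ {2}; g ≡ 0 at y ∈ {2, 8}; common: {2}.
  x = 9: f ≡ 0 at y ∈ {1}; g ≡ 0 at y ∈ ∅; common: ∅.
  x = 10: f ≡ 0 at y ∈ {0}; g ≡ 0 at y ∈ {1, 9}; common: ∅.
Collecting: common zeros = {(2, 8), (8, 2)}, so the count is 2.
Comparison with the Bézout bound: 2 ≤ 2 = deg(f)·deg(g), as expected for curves with no common component (the bound is attained).


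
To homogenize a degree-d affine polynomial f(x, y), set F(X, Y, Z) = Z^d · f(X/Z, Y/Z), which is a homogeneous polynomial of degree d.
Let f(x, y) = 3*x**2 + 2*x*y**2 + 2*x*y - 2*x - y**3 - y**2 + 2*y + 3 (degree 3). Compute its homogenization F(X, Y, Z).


F(X, Y, Z) = 3*X**2*Z + 2*X*Y**2 + 2*X*Y*Z - 2*X*Z**2 - Y**3 - Y**2*Z + 2*Y*Z**2 + 3*Z**3

deg(f) = 3.
Substitute x = X/Z, y = Y/Z into f, then multiply by Z^3.
  monomial 3·x^2·y^0 ↦ 3·X^2·Y^0·Z^1.
  monomial 2·x^1·y^2 ↦ 2·X^1·Y^2·Z^0.
  monomial 2·x^1·y^1 ↦ 2·X^1·Y^1·Z^1.
  monomial -2·x^1·y^0 ↦ -2·X^1·Y^0·Z^2.
  monomial -1·x^0·y^3 ↦ -1·X^0·Y^3·Z^0.
  monomial -1·x^0·y^2 ↦ -1·X^0·Y^2·Z^1.
  monomial 2·x^0·y^1 ↦ 2·X^0·Y^1·Z^2.
  monomial 3·x^0·y^0 ↦ 3·X^0·Y^0·Z^3.
Collecting: F(X, Y, Z) = 3*X**2*Z + 2*X*Y**2 + 2*X*Y*Z - 2*X*Z**2 - Y**3 - Y**2*Z + 2*Y*Z**2 + 3*Z**3.


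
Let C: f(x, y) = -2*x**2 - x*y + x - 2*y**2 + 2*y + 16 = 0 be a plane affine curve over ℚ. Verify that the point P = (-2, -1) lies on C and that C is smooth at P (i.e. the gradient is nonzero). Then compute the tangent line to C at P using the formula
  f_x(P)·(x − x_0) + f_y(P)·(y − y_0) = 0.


Tangent line at P: 10*x + 8*y + 28 = 0.

Step 1: f(-2, -1) = 0, so P lies on C.
Step 2: partial derivatives
  f_x(x, y) = -4*x - y + 1, f_y(x, y) = -x - 4*y + 2.
  f_x(P) = 10, f_y(P) = 8 (gradient nonzero, so P is smooth).
Step 3: tangent line at P: 10·(x − -2) + 8·(y − -1) = 0.
Expanding: 10*x + 8*y + 28 = 0.


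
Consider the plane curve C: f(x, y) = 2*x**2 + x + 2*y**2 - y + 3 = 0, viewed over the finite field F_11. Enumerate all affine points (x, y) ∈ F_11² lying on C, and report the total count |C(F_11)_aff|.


Affine F_11-points: {(8, 3)}; count = 1.

For each of the 121 pairs (x, y) ∈ F_11², evaluate f(x, y) mod 11. Record the zeros.
  x = 0: [0↦3, 1↦4, 2↦9, 3↦7, 4↦9, 5↦4, 6↦3, 7↦6, 8↦2, 9↦2, 10↦6]  zeros at y ∈ ∅
  x = 1: [0↦6, 1↦7, 2↦1, 3↦10, 4↦1, 5↦7, 6↦6, 7↦9, 8↦5, 9↦5, 10↦9]  zeros at y ∈ ∅
  x = 2: [0↦2, 1↦3, 2↦8, 3↦6, 4↦8, 5↦3, 6↦2, 7↦5, 8↦1, 9↦1, 10↦5]  zeros at y ∈ ∅
  x = 3: [0↦2, 1↦3, 2↦8, 3↦6, 4↦8, 5↦3, 6↦2, 7↦5, 8↦1, 9↦1, 10↦5]  zeros at y ∈ ∅
  x = 4: [0↦6, 1↦7, 2↦1, 3↦10, 4↦1, 5↦7, 6↦6, 7↦9, 8↦5, 9↦5, 10↦9]  zeros at y ∈ ∅
  x = 5: [0↦3, 1↦4, 2↦9, 3↦7, 4↦9, 5↦4, 6↦3, 7↦6, 8↦2, 9↦2, 10↦6]  zeros at y ∈ ∅
  x = 6: [0↦4, 1↦5, 2↦10, 3↦8, 4↦10, 5↦5, 6↦4, 7↦7, 8↦3, 9↦3, 10↦7]  zeros at y ∈ ∅
  x = 7: [0↦9, 1↦10, 2↦4, 3↦2, 4↦4, 5↦10, 6↦9, 7↦1, 8↦8, 9↦8, 10↦1]  zeros at y ∈ ∅
  x = 8: [0↦7, 1↦8, 2↦2, 3↦0, 4↦2, 5↦8, 6↦7, 7↦10, 8↦6, 9↦6, 10↦10]  zeros at y ∈ {3}
  x = 9: [0↦9, 1↦10, 2↦4, 3↦2, 4↦4, 5↦10, 6↦9, 7↦1, 8↦8, 9↦8, 10↦1]  zeros at y ∈ ∅
  x = 10: [0↦4, 1↦5, 2↦10, 3↦8, 4↦10, 5↦5, 6↦4, 7↦7, 8↦3, 9↦3, 10↦7]  zeros at y ∈ ∅
Collecting zeros: affine points = {(8, 3)}.
Total count |C(F_11)_aff| = 1.


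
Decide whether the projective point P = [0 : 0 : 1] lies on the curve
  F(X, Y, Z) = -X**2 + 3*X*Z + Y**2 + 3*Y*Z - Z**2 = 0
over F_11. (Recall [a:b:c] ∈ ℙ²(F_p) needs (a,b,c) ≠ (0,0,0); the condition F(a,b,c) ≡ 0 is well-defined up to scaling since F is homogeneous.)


F(0,0,1) ≡ 10 (mod 11); P is NOT on the curve.

Evaluate F(0, 0, 1) term-by-term (mod 11).
  -X**2 ↦ -1·0·1·1 = 0
  3*X*Z ↦ 3·0·1·1 = 0
  Y**2 ↦ 1·1·0·1 = 0
  3*Y*Z ↦ 3·1·0·1 = 0
  -Z**2 ↦ -1·1·1·1 = -1
Sum: F(0, 0, 1) = (0) + (0) + (0) + (0) + (-1) = -1.
Reducing mod 11: -1 ≡ 10 (mod 11).
Since F(a, b, c) ≡ 10 ≠ 0 (mod 11), P does NOT lie on the curve.


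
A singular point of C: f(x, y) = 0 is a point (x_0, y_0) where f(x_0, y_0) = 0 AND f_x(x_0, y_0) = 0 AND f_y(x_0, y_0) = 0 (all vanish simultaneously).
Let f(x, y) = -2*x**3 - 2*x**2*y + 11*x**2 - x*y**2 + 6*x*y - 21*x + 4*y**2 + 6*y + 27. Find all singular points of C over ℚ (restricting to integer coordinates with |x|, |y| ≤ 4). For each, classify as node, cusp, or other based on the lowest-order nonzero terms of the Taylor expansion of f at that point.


Singular points: {(3, -3)}; classification: node.

Compute partial derivatives:
  f_x = -6*x**2 - 4*x*y + 22*x - y**2 + 6*y - 21.
  f_y = -2*x**2 - 2*x*y + 6*x + 8*y + 6.
Scan x_0 ∈ {−4, ..., 4}. For each x_0, f_y(x_0, y) is a polynomial in y; find its integer roots y ∈ {−4, ..., 4}, then test f_x and f at those candidates.
  x = -4: f_y(-4, y) = 16*y - 50; no integer root y with |y| ≤ 4.
  x = -3: f_y(-3, y) = 14*y - 30; no integer root y with |y| ≤ 4.
  x = -2: f_y(-2, y) = 12*y - 14; no integer root y with |y| ≤ 4.
  x = -1: f_y(-1, y) = 10*y - 2; no integer root y with |y| ≤ 4.
  x = 0: f_y(0, y) = 8*y + 6; no integer root y with |y| ≤ 4.
  x = 1: f_y(1, y) = 6*y + 10; no integer root y with |y| ≤ 4.
  x = 2: f_y(2, y) = 4*y + 10; no integer root y with |y| ≤ 4.
  x = 3: f_y(3, y) = 2*y + 6; vanishes at y ∈ {-3}. (3, -3): f_x = 0, f = 0 — SINGULAR.
  x = 4: f_y(4, y) = -2; no integer root y with |y| ≤ 4.
Only singular point on the grid: (3, -3).
Classify: substitute x = 3 + u, y = -3 + v and expand: f = -2*u**3 - 2*u**2*v - u**2 - u*v**2 + v**2.
No constant or linear terms (consistent with a singular point). Quadratic part: -u**2 + v**2. Cubic part: -2*u**3 - 2*u**2*v - u*v**2.
The quadratic part v**2 - u**2 = (v − u)(v + u) splits into two distinct linear factors, so there are two distinct tangent lines y − -3 = ±(x − 3) — this is a node (ordinary double point).
Classification: node.


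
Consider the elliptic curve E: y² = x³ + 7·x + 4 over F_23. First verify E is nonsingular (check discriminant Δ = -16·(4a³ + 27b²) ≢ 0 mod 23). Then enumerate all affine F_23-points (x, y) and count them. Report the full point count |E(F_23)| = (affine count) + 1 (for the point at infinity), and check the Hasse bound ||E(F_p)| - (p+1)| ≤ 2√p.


Affine points = {(0, 2), (0, 21), (1, 9), (1, 14), (2, 7), (2, 16), (3, 11), (3, 12), (4, 2), (4, 21), (5, 7), (5, 16), (6, 3), (6, 20), (10, 4), (10, 19), (11, 3), (11, 20), (16, 7), (16, 16), (19, 2), (19, 21), (20, 5), (20, 18)}; affine count = 24; |E(F_23)| = 25.

Discriminant check: Δ ∝ 4a³ + 27b² = 4·7³ + 27·4² = 4·343 + 27·16 ≡ 10 (mod 23). Nonzero ⇒ E is nonsingular.
For each x ∈ F_23, compute rhs = x³ + 7·x + 4 mod 23, then count y ∈ F_23 with y² ≡ rhs.
  x = 0: rhs = 4, matching y values: 2, 21 (2 points).
  x = 1: rhs = 12, matching y values: 9, 14 (2 points).
  x = 2: rhs = 3, matching y values: 7, 16 (2 points).
  x = 3: rhs = 6, matching y values: 11, 12 (2 points).
  x = 4: rhs = 4, matching y values: 2, 21 (2 points).
  x = 5: rhs = 3, matching y values: 7, 16 (2 points).
  x = 6: rhs = 9, matching y values: 3, 20 (2 points).
  x = 7: rhs = 5, matching y values: none (0 points).
  x = 8: rhs = 20, matching y values: none (0 points).
  x = 9: rhs = 14, matching y values: none (0 points).
  x = 10: rhs = 16, matching y values: 4, 19 (2 points).
  x = 11: rhs = 9, matching y values: 3, 20 (2 points).
  x = 12: rhs = 22, matching y values: none (0 points).
  x = 13: rhs = 15, matching y values: none (0 points).
  x = 14: rhs = 17, matching y values: none (0 points).
  x = 15: rhs = 11, matching y values: none (0 points).
  x = 16: rhs = 3, matching y values: 7, 16 (2 points).
  x = 17: rhs = 22, matching y values: none (0 points).
  x = 18: rhs = 5, matching y values: none (0 points).
  x = 19: rhs = 4, matching y values: 2, 21 (2 points).
  x = 20: rhs = 2, matching y values: 5, 18 (2 points).
  x = 21: rhs = 5, matching y values: none (0 points).
  x = 22: rhs = 19, matching y values: none (0 points).
Total affine count: 24.
Full point count |E(F_23)| = 24 + 1 = 25.
Hasse bound: |25 − (23+1)| = |1| = 1 ≤ 2√23 ≈ 9.5917 ✓.


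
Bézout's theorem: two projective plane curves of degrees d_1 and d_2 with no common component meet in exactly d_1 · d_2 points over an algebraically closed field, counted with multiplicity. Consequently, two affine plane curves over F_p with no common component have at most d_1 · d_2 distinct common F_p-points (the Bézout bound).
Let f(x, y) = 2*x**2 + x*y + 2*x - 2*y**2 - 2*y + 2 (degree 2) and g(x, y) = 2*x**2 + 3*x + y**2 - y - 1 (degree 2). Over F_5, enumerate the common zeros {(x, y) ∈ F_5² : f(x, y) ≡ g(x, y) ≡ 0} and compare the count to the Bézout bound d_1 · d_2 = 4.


Common zeros: {(1, 3)}; count = 1; Bézout bound = 4.

deg(f) = 2, deg(g) = 2, so Bézout bound = 4.
Scan x ∈ F_5. For each x, list the y ∈ F_5 with f(x, y) ≡ 0 and those with g(x, y) ≡ 0 (mod 5); the common zeros in that column are the intersection.
  x = 0: f ≡ 0 at y ∈ {2}; g ≡ 0 at y ∈ {3}; common: ∅.
  x = 1: f ≡ 0 at y ∈ {3, 4}; g ≡ 0 at y ∈ {3}; common: {3}.
  x = 2: f ≡ 0 at y ∈ ∅; g ≡ 0 at y ∈ {2, 4}; common: ∅.
  x = 3: f ≡ 0 at y ∈ {1, 2}; g ≡ 0 at y ∈ ∅; common: ∅.
  x = 4: f ≡ 0 at y ∈ {3}; g ≡ 0 at y ∈ {2, 4}; common: ∅.
Collecting: common zeros = {(1, 3)}, so the count is 1.
Comparison with the Bézout bound: 1 ≤ 4 = deg(f)·deg(g), as expected for curves with no common component (the affine F_5-count falls short of the bound because intersections may lie at infinity, over extension fields, or carry multiplicity).


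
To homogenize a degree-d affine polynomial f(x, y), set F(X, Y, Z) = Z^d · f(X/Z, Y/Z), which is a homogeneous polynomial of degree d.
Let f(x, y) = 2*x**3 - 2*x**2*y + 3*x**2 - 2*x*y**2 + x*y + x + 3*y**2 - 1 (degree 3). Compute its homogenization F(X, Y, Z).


F(X, Y, Z) = 2*X**3 - 2*X**2*Y + 3*X**2*Z - 2*X*Y**2 + X*Y*Z + X*Z**2 + 3*Y**2*Z - Z**3

deg(f) = 3.
Substitute x = X/Z, y = Y/Z into f, then multiply by Z^3.
  monomial 2·x^3·y^0 ↦ 2·X^3·Y^0·Z^0.
  monomial -2·x^2·y^1 ↦ -2·X^2·Y^1·Z^0.
  monomial 3·x^2·y^0 ↦ 3·X^2·Y^0·Z^1.
  monomial -2·x^1·y^2 ↦ -2·X^1·Y^2·Z^0.
  monomial 1·x^1·y^1 ↦ 1·X^1·Y^1·Z^1.
  monomial 1·x^1·y^0 ↦ 1·X^1·Y^0·Z^2.
  monomial 3·x^0·y^2 ↦ 3·X^0·Y^2·Z^1.
  monomial -1·x^0·y^0 ↦ -1·X^0·Y^0·Z^3.
Collecting: F(X, Y, Z) = 2*X**3 - 2*X**2*Y + 3*X**2*Z - 2*X*Y**2 + X*Y*Z + X*Z**2 + 3*Y**2*Z - Z**3.


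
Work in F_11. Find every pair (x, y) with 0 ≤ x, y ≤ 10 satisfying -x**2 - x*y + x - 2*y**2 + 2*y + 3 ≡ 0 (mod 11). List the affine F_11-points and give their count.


Affine F_11-points: {(1, 7), (1, 10), (4, 3), (4, 7), (5, 1), (5, 3), (6, 1), (6, 8), (9, 5), (9, 8)}; count = 10.

For each of the 121 pairs (x, y) ∈ F_11², evaluate f(x, y) mod 11. Record the zeros.
  x = 0: [0↦3, 1↦3, 2↦10, 3↦2, 4↦1, 5↦7, 6↦9, 7↦7, 8↦1, 9↦2, 10↦10]  zeros at y ∈ ∅
  x = 1: [0↦3, 1↦2, 2↦8, 3↦10, 4↦8, 5↦2, 6↦3, 7↦0, 8↦4, 9↦4, 10↦0]  zeros at y ∈ {7, 10}
  x = 2: [0↦1, 1↦10, 2↦4, 3↦5, 4↦2, 5↦6, 6↦6, 7↦2, 8↦5, 9↦4, 10↦10]  zeros at y ∈ ∅
  x = 3: [0↦8, 1↦5, 2↦9, 3↦9, 4↦5, 5↦8, 6↦7, 7↦2, 8↦4, 9↦2, 10↦7]  zeros at y ∈ ∅
  x = 4: [0↦2, 1↦9, 2↦1, 3↦0, 4↦6, 5↦8, 6↦6, 7↦0, 8↦1, 9↦9, 10↦2]  zeros at y ∈ {3, 7}
  x = 5: [0↦5, 1↦0, 2↦2, 3↦0, 4↦5, 5↦6, 6↦3, 7↦7, 8↦7, 9↦3, 10↦6]  zeros at y ∈ {1, 3}
  x = 6: [0↦6, 1↦0, 2↦1, 3↦9, 4↦2, 5↦2, 6↦9, 7↦1, 8↦0, 9↦6, 10↦8]  zeros at y ∈ {1, 8}
  x = 7: [0↦5, 1↦9, 2↦9, 3↦5, 4↦8, 5↦7, 6↦2, 7↦4, 8↦2, 9↦7, 10↦8]  zeros at y ∈ ∅
  x = 8: [0↦2, 1↦5, 2↦4, 3↦10, 4↦1, 5↦10, 6↦4, 7↦5, 8↦2, 9↦6, 10↦6]  zeros at y ∈ ∅
  x = 9: [0↦8, 1↦10, 2↦8, 3↦2, 4↦3, 5↦0, 6↦4, 7↦4, 8↦0, 9↦3, 10↦2]  zeros at y ∈ {5, 8}
  x = 10: [0↦1, 1↦2, 2↦10, 3↦3, 4↦3, 5↦10, 6↦2, 7↦1, 8↦7, 9↦9, 10↦7]  zeros at y ∈ ∅
Collecting zeros: affine points = {(1, 7), (1, 10), (4, 3), (4, 7), (5, 1), (5, 3), (6, 1), (6, 8), (9, 5), (9, 8)}.
Total count |C(F_11)_aff| = 10.


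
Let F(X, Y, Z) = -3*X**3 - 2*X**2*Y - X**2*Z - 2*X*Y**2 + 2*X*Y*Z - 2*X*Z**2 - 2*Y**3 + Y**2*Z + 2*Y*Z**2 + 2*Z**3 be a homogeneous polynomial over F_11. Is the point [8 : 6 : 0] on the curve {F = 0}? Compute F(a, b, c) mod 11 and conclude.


F(8,6,0) ≡ 10 (mod 11); P is NOT on the curve.

Evaluate F(8, 6, 0) term-by-term (mod 11).
  -3*X**3 ↦ -3·512·1·1 = -1536
  -2*X**2*Y ↦ -2·64·6·1 = -768
  -X**2*Z ↦ -1·64·1·0 = 0
  -2*X*Y**2 ↦ -2·8·36·1 = -576
  2*X*Y*Z ↦ 2·8·6·0 = 0
  -2*X*Z**2 ↦ -2·8·1·0 = 0
  -2*Y**3 ↦ -2·1·216·1 = -432
  Y**2*Z ↦ 1·1·36·0 = 0
  2*Y*Z**2 ↦ 2·1·6·0 = 0
  2*Z**3 ↦ 2·1·1·0 = 0
Sum: F(8, 6, 0) = (-1536) + (-768) + (0) + (-576) + (0) + (0) + (-432) + (0) + (0) + (0) = -3312.
Reducing mod 11: -3312 ≡ 10 (mod 11).
Since F(a, b, c) ≡ 10 ≠ 0 (mod 11), P does NOT lie on the curve.


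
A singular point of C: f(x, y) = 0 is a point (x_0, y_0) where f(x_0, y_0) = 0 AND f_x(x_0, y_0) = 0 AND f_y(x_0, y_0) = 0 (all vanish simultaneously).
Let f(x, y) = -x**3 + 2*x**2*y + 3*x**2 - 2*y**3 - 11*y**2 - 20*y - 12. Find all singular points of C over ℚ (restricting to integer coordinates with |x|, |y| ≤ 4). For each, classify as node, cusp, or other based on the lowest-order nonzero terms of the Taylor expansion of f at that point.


Singular points: {(0, -2)}; classification: node.

Compute partial derivatives:
  f_x = -3*x**2 + 4*x*y + 6*x.
  f_y = 2*x**2 - 6*y**2 - 22*y - 20.
Scan x_0 ∈ {−4, ..., 4}. For each x_0, f_y(x_0, y) is a polynomial in y; find its integer roots y ∈ {−4, ..., 4}, then test f_x and f at those candidates.
  x = -4: f_y(-4, y) = -6*y**2 - 22*y + 12; no integer root y with |y| ≤ 4.
  x = -3: f_y(-3, y) = -6*y**2 - 22*y - 2; no integer root y with |y| ≤ 4.
  x = -2: f_y(-2, y) = -6*y**2 - 22*y - 12; vanishes at y ∈ {-3}. (-2, -3): f_x = 0 but f = -1 ≠ 0.
  x = -1: f_y(-1, y) = -6*y**2 - 22*y - 18; no integer root y with |y| ≤ 4.
  x = 0: f_y(0, y) = -6*y**2 - 22*y - 20; vanishes at y ∈ {-2}. (0, -2): f_x = 0, f = 0 — SINGULAR.
  x = 1: f_y(1, y) = -6*y**2 - 22*y - 18; no integer root y with |y| ≤ 4.
  x = 2: f_y(2, y) = -6*y**2 - 22*y - 12; vanishes at y ∈ {-3}. (2, -3): f_x = -24 ≠ 0.
  x = 3: f_y(3, y) = -6*y**2 - 22*y - 2; no integer root y with |y| ≤ 4.
  x = 4: f_y(4, y) = -6*y**2 - 22*y + 12; no integer root y with |y| ≤ 4.
Only singular point on the grid: (0, -2).
Classify: substitute x = 0 + u, y = -2 + v and expand: f = -u**3 + 2*u**2*v - u**2 - 2*v**3 + v**2.
No constant or linear terms (consistent with a singular point). Quadratic part: -u**2 + v**2. Cubic part: -u**3 + 2*u**2*v - 2*v**3.
The quadratic part v**2 - u**2 = (v − u)(v + u) splits into two distinct linear factors, so there are two distinct tangent lines y − -2 = ±(x − 0) — this is a node (ordinary double point).
Classification: node.


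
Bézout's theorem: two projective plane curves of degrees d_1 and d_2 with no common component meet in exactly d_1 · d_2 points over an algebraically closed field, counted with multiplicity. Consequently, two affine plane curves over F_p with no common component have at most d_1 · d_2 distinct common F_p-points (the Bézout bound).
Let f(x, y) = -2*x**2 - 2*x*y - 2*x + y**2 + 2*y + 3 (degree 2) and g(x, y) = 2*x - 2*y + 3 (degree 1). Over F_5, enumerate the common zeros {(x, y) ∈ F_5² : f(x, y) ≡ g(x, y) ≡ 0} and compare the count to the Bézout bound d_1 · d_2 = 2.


Common zeros: {(2, 1), (3, 2)}; count = 2; Bézout bound = 2.

deg(f) = 2, deg(g) = 1, so Bézout bound = 2.
Scan x ∈ F_5. For each x, list the y ∈ F_5 with f(x, y) ≡ 0 and those with g(x, y) ≡ 0 (mod 5); the common zeros in that column are the intersection.
  x = 0: f ≡ 0 at y ∈ ∅; g ≡ 0 at y ∈ {4}; common: ∅.
  x = 1: f ≡ 0 at y ∈ {1, 4}; g ≡ 0 at y ∈ {0}; common: ∅.
  x = 2: f ≡ 0 at y ∈ {1}; g ≡ 0 at y ∈ {1}; common: {1}.
  x = 3: f ≡ 0 at y ∈ {2}; g ≡ 0 at y ∈ {2}; common: {2}.
  x = 4: f ≡ 0 at y ∈ {2, 4}; g ≡ 0 at y ∈ {3}; common: ∅.
Collecting: common zeros = {(2, 1), (3, 2)}, so the count is 2.
Comparison with the Bézout bound: 2 ≤ 2 = deg(f)·deg(g), as expected for curves with no common component (the bound is attained).


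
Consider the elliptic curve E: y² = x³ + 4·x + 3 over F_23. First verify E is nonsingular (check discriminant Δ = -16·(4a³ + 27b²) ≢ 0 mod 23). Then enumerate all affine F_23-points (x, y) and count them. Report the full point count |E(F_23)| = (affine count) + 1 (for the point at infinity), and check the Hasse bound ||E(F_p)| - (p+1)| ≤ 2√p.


Affine points = {(0, 7), (0, 16), (1, 10), (1, 13), (6, 6), (6, 17), (7, 11), (7, 12), (8, 8), (8, 15), (9, 3), (9, 20), (10, 10), (10, 13), (12, 10), (12, 13), (16, 0), (17, 4), (17, 19)}; affine count = 19; |E(F_23)| = 20.

Discriminant check: Δ ∝ 4a³ + 27b² = 4·4³ + 27·3² = 4·64 + 27·9 ≡ 16 (mod 23). Nonzero ⇒ E is nonsingular.
For each x ∈ F_23, compute rhs = x³ + 4·x + 3 mod 23, then count y ∈ F_23 with y² ≡ rhs.
  x = 0: rhs = 3, matching y values: 7, 16 (2 points).
  x = 1: rhs = 8, matching y values: 10, 13 (2 points).
  x = 2: rhs = 19, matching y values: none (0 points).
  x = 3: rhs = 19, matching y values: none (0 points).
  x = 4: rhs = 14, matching y values: none (0 points).
  x = 5: rhs = 10, matching y values: none (0 points).
  x = 6: rhs = 13, matching y values: 6, 17 (2 points).
  x = 7: rhs = 6, matching y values: 11, 12 (2 points).
  x = 8: rhs = 18, matching y values: 8, 15 (2 points).
  x = 9: rhs = 9, matching y values: 3, 20 (2 points).
  x = 10: rhs = 8, matching y values: 10, 13 (2 points).
  x = 11: rhs = 21, matching y values: none (0 points).
  x = 12: rhs = 8, matching y values: 10, 13 (2 points).
  x = 13: rhs = 21, matching y values: none (0 points).
  x = 14: rhs = 20, matching y values: none (0 points).
  x = 15: rhs = 11, matching y values: none (0 points).
  x = 16: rhs = 0, matching y values: 0 (1 points).
  x = 17: rhs = 16, matching y values: 4, 19 (2 points).
  x = 18: rhs = 19, matching y values: none (0 points).
  x = 19: rhs = 15, matching y values: none (0 points).
  x = 20: rhs = 10, matching y values: none (0 points).
  x = 21: rhs = 10, matching y values: none (0 points).
  x = 22: rhs = 21, matching y values: none (0 points).
Total affine count: 19.
Full point count |E(F_23)| = 19 + 1 = 20.
Hasse bound: |20 − (23+1)| = |-4| = 4 ≤ 2√23 ≈ 9.5917 ✓.


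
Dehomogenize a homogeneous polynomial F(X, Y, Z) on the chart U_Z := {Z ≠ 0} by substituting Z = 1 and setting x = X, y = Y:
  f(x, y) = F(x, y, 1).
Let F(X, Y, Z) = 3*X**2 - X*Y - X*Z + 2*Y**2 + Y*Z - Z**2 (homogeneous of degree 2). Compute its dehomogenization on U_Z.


f(x, y) = 3*x**2 - x*y - x + 2*y**2 + y - 1

On U_Z we set Z = 1. Each monomial c·X^i·Y^j·Z^k in F becomes c·x^i·y^j·1^k = c·x^i·y^j.
Substituting Z = 1: F(X, Y, 1) = 3*x**2 - x*y - x + 2*y**2 + y - 1.
Note: deg(f) ≤ deg(F) = 2; strict inequality happens when F is divisible by Z (lost terms).


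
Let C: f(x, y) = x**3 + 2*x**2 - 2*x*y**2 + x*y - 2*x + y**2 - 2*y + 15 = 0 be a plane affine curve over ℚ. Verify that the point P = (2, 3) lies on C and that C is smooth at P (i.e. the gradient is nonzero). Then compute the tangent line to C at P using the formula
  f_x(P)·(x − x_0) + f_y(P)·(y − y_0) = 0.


Tangent line at P: 3*x - 18*y + 48 = 0.

Step 1: f(2, 3) = 0, so P lies on C.
Step 2: partial derivatives
  f_x(x, y) = 3*x**2 + 4*x - 2*y**2 + y - 2, f_y(x, y) = -4*x*y + x + 2*y - 2.
  f_x(P) = 3, f_y(P) = -18 (gradient nonzero, so P is smooth).
Step 3: tangent line at P: 3·(x − 2) + -18·(y − 3) = 0.
Expanding: 3*x - 18*y + 48 = 0.


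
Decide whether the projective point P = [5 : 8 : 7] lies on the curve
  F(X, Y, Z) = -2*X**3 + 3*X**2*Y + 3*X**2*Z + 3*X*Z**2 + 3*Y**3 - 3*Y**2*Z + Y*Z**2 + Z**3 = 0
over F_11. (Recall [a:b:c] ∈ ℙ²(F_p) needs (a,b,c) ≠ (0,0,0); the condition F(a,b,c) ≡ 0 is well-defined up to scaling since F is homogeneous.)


F(5,8,7) ≡ 7 (mod 11); P is NOT on the curve.

Evaluate F(5, 8, 7) term-by-term (mod 11).
  -2*X**3 ↦ -2·125·1·1 = -250
  3*X**2*Y ↦ 3·25·8·1 = 600
  3*X**2*Z ↦ 3·25·1·7 = 525
  3*X*Z**2 ↦ 3·5·1·49 = 735
  3*Y**3 ↦ 3·1·512·1 = 1536
  -3*Y**2*Z ↦ -3·1·64·7 = -1344
  Y*Z**2 ↦ 1·1·8·49 = 392
  Z**3 ↦ 1·1·1·343 = 343
Sum: F(5, 8, 7) = (-250) + (600) + (525) + (735) + (1536) + (-1344) + (392) + (343) = 2537.
Reducing mod 11: 2537 ≡ 7 (mod 11).
Since F(a, b, c) ≡ 7 ≠ 0 (mod 11), P does NOT lie on the curve.


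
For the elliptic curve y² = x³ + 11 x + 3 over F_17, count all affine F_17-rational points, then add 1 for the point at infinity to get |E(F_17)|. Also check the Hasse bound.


Affine points = {(1, 7), (1, 10), (2, 4), (2, 13), (4, 3), (4, 14), (5, 8), (5, 9), (6, 8), (6, 9), (7, 7), (7, 10), (8, 5), (8, 12), (9, 7), (9, 10), (10, 5), (10, 12), (16, 5), (16, 12)}; affine count = 20; |E(F_17)| = 21.

Discriminant check: Δ ∝ 4a³ + 27b² = 4·11³ + 27·3² = 4·1331 + 27·9 ≡ 8 (mod 17). Nonzero ⇒ E is nonsingular.
For each x ∈ F_17, compute rhs = x³ + 11·x + 3 mod 17, then count y ∈ F_17 with y² ≡ rhs.
  x = 0: rhs = 3, matching y values: none (0 points).
  x = 1: rhs = 15, matching y values: 7, 10 (2 points).
  x = 2: rhs = 16, matching y values: 4, 13 (2 points).
  x = 3: rhs = 12, matching y values: none (0 points).
  x = 4: rhs = 9, matching y values: 3, 14 (2 points).
  x = 5: rhs = 13, matching y values: 8, 9 (2 points).
  x = 6: rhs = 13, matching y values: 8, 9 (2 points).
  x = 7: rhs = 15, matching y values: 7, 10 (2 points).
  x = 8: rhs = 8, matching y values: 5, 12 (2 points).
  x = 9: rhs = 15, matching y values: 7, 10 (2 points).
  x = 10: rhs = 8, matching y values: 5, 12 (2 points).
  x = 11: rhs = 10, matching y values: none (0 points).
  x = 12: rhs = 10, matching y values: none (0 points).
  x = 13: rhs = 14, matching y values: none (0 points).
  x = 14: rhs = 11, matching y values: none (0 points).
  x = 15: rhs = 7, matching y values: none (0 points).
  x = 16: rhs = 8, matching y values: 5, 12 (2 points).
Total affine count: 20.
Full point count |E(F_17)| = 20 + 1 = 21.
Hasse bound: |21 − (17+1)| = |3| = 3 ≤ 2√17 ≈ 8.2462 ✓.


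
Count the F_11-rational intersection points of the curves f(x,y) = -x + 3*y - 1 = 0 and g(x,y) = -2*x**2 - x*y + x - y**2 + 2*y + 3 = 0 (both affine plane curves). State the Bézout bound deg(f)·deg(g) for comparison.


Common zeros: {(10, 0)}; count = 1; Bézout bound = 2.

deg(f) = 1, deg(g) = 2, so Bézout bound = 2.
Scan x ∈ F_11. For each x, list the y ∈ F_11 with f(x, y) ≡ 0 and those with g(x, y) ≡ 0 (mod 11); the common zeros in that column are the intersection.
  x = 0: f ≡ 0 at y ∈ {4}; g ≡ 0 at y ∈ {3, 10}; common: ∅.
  x = 1: f ≡ 0 at y ∈ {8}; g ≡ 0 at y ∈ {2, 10}; common: ∅.
  x = 2: f ≡ 0 at y ∈ {1}; g ≡ 0 at y ∈ ∅; common: ∅.
  x = 3: f ≡ 0 at y ∈ {5}; g ≡ 0 at y ∈ ∅; common: ∅.
  x = 4: f ≡ 0 at y ∈ {9}; g ≡ 0 at y ∈ {2, 7}; common: ∅.
  x = 5: f ≡ 0 at y ∈ {2}; g ≡ 0 at y ∈ ∅; common: ∅.
  x = 6: f ≡ 0 at y ∈ {6}; g ≡ 0 at y ∈ ∅; common: ∅.
  x = 7: f ≡ 0 at y ∈ {10}; g ≡ 0 at y ∈ {0, 6}; common: ∅.
  x = 8: f ≡ 0 at y ∈ {3}; g ≡ 0 at y ∈ ∅; common: ∅.
  x = 9: f ≡ 0 at y ∈ {7}; g ≡ 0 at y ∈ ∅; common: ∅.
  x = 10: f ≡ 0 at y ∈ {0}; g ≡ 0 at y ∈ {0, 3}; common: {0}.
Collecting: common zeros = {(10, 0)}, so the count is 1.
Comparison with the Bézout bound: 1 ≤ 2 = deg(f)·deg(g), as expected for curves with no common component (the affine F_11-count falls short of the bound because intersections may lie at infinity, over extension fields, or carry multiplicity).


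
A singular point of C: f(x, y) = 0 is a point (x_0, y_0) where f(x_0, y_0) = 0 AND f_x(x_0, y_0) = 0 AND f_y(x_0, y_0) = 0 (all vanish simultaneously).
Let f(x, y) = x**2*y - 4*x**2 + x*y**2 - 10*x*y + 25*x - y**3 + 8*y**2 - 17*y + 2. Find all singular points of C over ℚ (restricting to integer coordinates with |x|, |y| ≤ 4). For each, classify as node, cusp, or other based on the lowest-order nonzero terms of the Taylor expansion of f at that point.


Singular points: {(2, 3)}; classification: node.

Compute partial derivatives:
  f_x = 2*x*y - 8*x + y**2 - 10*y + 25.
  f_y = x**2 + 2*x*y - 10*x - 3*y**2 + 16*y - 17.
Scan x_0 ∈ {−4, ..., 4}. For each x_0, f_y(x_0, y) is a polynomial in y; find its integer roots y ∈ {−4, ..., 4}, then test f_x and f at those candidates.
  x = -4: f_y(-4, y) = -3*y**2 + 8*y + 39; no integer root y with |y| ≤ 4.
  x = -3: f_y(-3, y) = -3*y**2 + 10*y + 22; no integer root y with |y| ≤ 4.
  x = -2: f_y(-2, y) = -3*y**2 + 12*y + 7; no integer root y with |y| ≤ 4.
  x = -1: f_y(-1, y) = -3*y**2 + 14*y - 6; no integer root y with |y| ≤ 4.
  x = 0: f_y(0, y) = -3*y**2 + 16*y - 17; no integer root y with |y| ≤ 4.
  x = 1: f_y(1, y) = -3*y**2 + 18*y - 26; no integer root y with |y| ≤ 4.
  x = 2: f_y(2, y) = -3*y**2 + 20*y - 33; vanishes at y ∈ {3}. (2, 3): f_x = 0, f = 0 — SINGULAR.
  x = 3: f_y(3, y) = -3*y**2 + 22*y - 38; no integer root y with |y| ≤ 4.
  x = 4: f_y(4, y) = -3*y**2 + 24*y - 41; no integer root y with |y| ≤ 4.
Only singular point on the grid: (2, 3).
Classify: substitute x = 2 + u, y = 3 + v and expand: f = u**2*v - u**2 + u*v**2 - v**3 + v**2.
No constant or linear terms (consistent with a singular point). Quadratic part: -u**2 + v**2. Cubic part: u**2*v + u*v**2 - v**3.
The quadratic part v**2 - u**2 = (v − u)(v + u) splits into two distinct linear factors, so there are two distinct tangent lines y − 3 = ±(x − 2) — this is a node (ordinary double point).
Classification: node.


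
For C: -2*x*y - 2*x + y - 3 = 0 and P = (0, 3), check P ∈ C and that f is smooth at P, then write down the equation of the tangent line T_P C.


Tangent line at P: -8*x + y - 3 = 0.

Step 1: f(0, 3) = 0, so P lies on C.
Step 2: partial derivatives
  f_x(x, y) = -2*y - 2, f_y(x, y) = 1 - 2*x.
  f_x(P) = -8, f_y(P) = 1 (gradient nonzero, so P is smooth).
Step 3: tangent line at P: -8·(x − 0) + 1·(y − 3) = 0.
Expanding: -8*x + y - 3 = 0.


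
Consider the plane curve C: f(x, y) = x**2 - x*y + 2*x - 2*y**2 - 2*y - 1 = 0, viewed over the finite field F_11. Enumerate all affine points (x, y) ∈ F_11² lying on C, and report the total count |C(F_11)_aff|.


Affine F_11-points: {(1, 6), (1, 9), (3, 6), (3, 8), (4, 4), (6, 9), (7, 5), (7, 7), (9, 4), (9, 7)}; count = 10.

For each of the 121 pairs (x, y) ∈ F_11², evaluate f(x, y) mod 11. Record the zeros.
  x = 0: [0↦10, 1↦6, 2↦9, 3↦8, 4↦3, 5↦5, 6↦3, 7↦8, 8↦9, 9↦6, 10↦10]  zeros at y ∈ ∅
  x = 1: [0↦2, 1↦8, 2↦10, 3↦8, 4↦2, 5↦3, 6↦0, 7↦4, 8↦4, 9↦0, 10↦3]  zeros at y ∈ {6, 9}
  x = 2: [0↦7, 1↦1, 2↦2, 3↦10, 4↦3, 5↦3, 6↦10, 7↦2, 8↦1, 9↦7, 10↦9]  zeros at y ∈ ∅
  x = 3: [0↦3, 1↦7, 2↦7, 3↦3, 4↦6, 5↦5, 6↦0, 7↦2, 8↦0, 9↦5, 10↦6]  zeros at y ∈ {6, 8}
  x = 4: [0↦1, 1↦4, 2↦3, 3↦9, 4↦0, 5↦9, 6↦3, 7↦4, 8↦1, 9↦5, 10↦5]  zeros at y ∈ {4}
  x = 5: [0↦1, 1↦3, 2↦1, 3↦6, 4↦7, 5↦4, 6↦8, 7↦8, 8↦4, 9↦7, 10↦6]  zeros at y ∈ ∅
  x = 6: [0↦3, 1↦4, 2↦1, 3↦5, 4↦5, 5↦1, 6↦4, 7↦3, 8↦9, 9↦0, 10↦9]  zeros at y ∈ {9}
  x = 7: [0↦7, 1↦7, 2↦3, 3↦6, 4↦5, 5↦0, 6↦2, 7↦0, 8↦5, 9↦6, 10↦3]  zeros at y ∈ {5, 7}
  x = 8: [0↦2, 1↦1, 2↦7, 3↦9, 4↦7, 5↦1, 6↦2, 7↦10, 8↦3, 9↦3, 10↦10]  zeros at y ∈ ∅
  x = 9: [0↦10, 1↦8, 2↦2, 3↦3, 4↦0, 5↦4, 6↦4, 7↦0, 8↦3, 9↦2, 10↦8]  zeros at y ∈ {4, 7}
  x = 10: [0↦9, 1↦6, 2↦10, 3↦10, 4↦6, 5↦9, 6↦8, 7↦3, 8↦5, 9↦3, 10↦8]  zeros at y ∈ ∅
Collecting zeros: affine points = {(1, 6), (1, 9), (3, 6), (3, 8), (4, 4), (6, 9), (7, 5), (7, 7), (9, 4), (9, 7)}.
Total count |C(F_11)_aff| = 10.


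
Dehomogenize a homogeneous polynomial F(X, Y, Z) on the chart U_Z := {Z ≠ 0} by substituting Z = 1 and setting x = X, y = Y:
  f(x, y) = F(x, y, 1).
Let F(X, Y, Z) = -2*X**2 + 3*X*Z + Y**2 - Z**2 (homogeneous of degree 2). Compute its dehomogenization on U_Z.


f(x, y) = -2*x**2 + 3*x + y**2 - 1

On U_Z we set Z = 1. Each monomial c·X^i·Y^j·Z^k in F becomes c·x^i·y^j·1^k = c·x^i·y^j.
Substituting Z = 1: F(X, Y, 1) = -2*x**2 + 3*x + y**2 - 1.
Note: deg(f) ≤ deg(F) = 2; strict inequality happens when F is divisible by Z (lost terms).


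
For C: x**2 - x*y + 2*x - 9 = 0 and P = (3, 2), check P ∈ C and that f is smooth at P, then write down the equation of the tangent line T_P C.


Tangent line at P: 6*x - 3*y - 12 = 0.

Step 1: f(3, 2) = 0, so P lies on C.
Step 2: partial derivatives
  f_x(x, y) = 2*x - y + 2, f_y(x, y) = -x.
  f_x(P) = 6, f_y(P) = -3 (gradient nonzero, so P is smooth).
Step 3: tangent line at P: 6·(x − 3) + -3·(y − 2) = 0.
Expanding: 6*x - 3*y - 12 = 0.


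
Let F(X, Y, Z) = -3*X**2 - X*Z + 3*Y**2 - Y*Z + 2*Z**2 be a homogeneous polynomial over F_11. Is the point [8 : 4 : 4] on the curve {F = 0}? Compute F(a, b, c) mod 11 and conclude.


F(8,4,4) ≡ 5 (mod 11); P is NOT on the curve.

Evaluate F(8, 4, 4) term-by-term (mod 11).
  -3*X**2 ↦ -3·64·1·1 = -192
  -X*Z ↦ -1·8·1·4 = -32
  3*Y**2 ↦ 3·1·16·1 = 48
  -Y*Z ↦ -1·1·4·4 = -16
  2*Z**2 ↦ 2·1·1·16 = 32
Sum: F(8, 4, 4) = (-192) + (-32) + (48) + (-16) + (32) = -160.
Reducing mod 11: -160 ≡ 5 (mod 11).
Since F(a, b, c) ≡ 5 ≠ 0 (mod 11), P does NOT lie on the curve.


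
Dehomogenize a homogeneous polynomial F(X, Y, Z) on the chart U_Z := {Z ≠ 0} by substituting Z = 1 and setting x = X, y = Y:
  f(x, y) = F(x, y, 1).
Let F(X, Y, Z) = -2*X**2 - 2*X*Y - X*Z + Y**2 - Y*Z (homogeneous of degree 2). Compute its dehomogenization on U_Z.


f(x, y) = -2*x**2 - 2*x*y - x + y**2 - y

On U_Z we set Z = 1. Each monomial c·X^i·Y^j·Z^k in F becomes c·x^i·y^j·1^k = c·x^i·y^j.
Substituting Z = 1: F(X, Y, 1) = -2*x**2 - 2*x*y - x + y**2 - y.
Note: deg(f) ≤ deg(F) = 2; strict inequality happens when F is divisible by Z (lost terms).


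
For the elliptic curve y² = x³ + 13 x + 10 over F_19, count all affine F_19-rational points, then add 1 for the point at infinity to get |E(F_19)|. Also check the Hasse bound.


Affine points = {(1, 9), (1, 10), (2, 5), (2, 14), (3, 0), (6, 0), (7, 8), (7, 11), (9, 1), (9, 18), (10, 0), (13, 1), (13, 18), (16, 1), (16, 18)}; affine count = 15; |E(F_19)| = 16.

Discriminant check: Δ ∝ 4a³ + 27b² = 4·13³ + 27·10² = 4·2197 + 27·100 ≡ 12 (mod 19). Nonzero ⇒ E is nonsingular.
For each x ∈ F_19, compute rhs = x³ + 13·x + 10 mod 19, then count y ∈ F_19 with y² ≡ rhs.
  x = 0: rhs = 10, matching y values: none (0 points).
  x = 1: rhs = 5, matching y values: 9, 10 (2 points).
  x = 2: rhs = 6, matching y values: 5, 14 (2 points).
  x = 3: rhs = 0, matching y values: 0 (1 points).
  x = 4: rhs = 12, matching y values: none (0 points).
  x = 5: rhs = 10, matching y values: none (0 points).
  x = 6: rhs = 0, matching y values: 0 (1 points).
  x = 7: rhs = 7, matching y values: 8, 11 (2 points).
  x = 8: rhs = 18, matching y values: none (0 points).
  x = 9: rhs = 1, matching y values: 1, 18 (2 points).
  x = 10: rhs = 0, matching y values: 0 (1 points).
  x = 11: rhs = 2, matching y values: none (0 points).
  x = 12: rhs = 13, matching y values: none (0 points).
  x = 13: rhs = 1, matching y values: 1, 18 (2 points).
  x = 14: rhs = 10, matching y values: none (0 points).
  x = 15: rhs = 8, matching y values: none (0 points).
  x = 16: rhs = 1, matching y values: 1, 18 (2 points).
  x = 17: rhs = 14, matching y values: none (0 points).
  x = 18: rhs = 15, matching y values: none (0 points).
Total affine count: 15.
Full point count |E(F_19)| = 15 + 1 = 16.
Hasse bound: |16 − (19+1)| = |-4| = 4 ≤ 2√19 ≈ 8.7178 ✓.
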